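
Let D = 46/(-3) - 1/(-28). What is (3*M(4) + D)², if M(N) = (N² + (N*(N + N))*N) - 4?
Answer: 1155660025/7056 ≈ 1.6378e+5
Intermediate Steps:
M(N) = -4 + N² + 2*N³ (M(N) = (N² + (N*(2*N))*N) - 4 = (N² + (2*N²)*N) - 4 = (N² + 2*N³) - 4 = -4 + N² + 2*N³)
D = -1285/84 (D = 46*(-⅓) - 1*(-1/28) = -46/3 + 1/28 = -1285/84 ≈ -15.298)
(3*M(4) + D)² = (3*(-4 + 4² + 2*4³) - 1285/84)² = (3*(-4 + 16 + 2*64) - 1285/84)² = (3*(-4 + 16 + 128) - 1285/84)² = (3*140 - 1285/84)² = (420 - 1285/84)² = (33995/84)² = 1155660025/7056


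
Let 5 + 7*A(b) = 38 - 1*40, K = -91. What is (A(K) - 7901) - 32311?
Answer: -40213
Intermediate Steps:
A(b) = -1 (A(b) = -5/7 + (38 - 1*40)/7 = -5/7 + (38 - 40)/7 = -5/7 + (1/7)*(-2) = -5/7 - 2/7 = -1)
(A(K) - 7901) - 32311 = (-1 - 7901) - 32311 = -7902 - 32311 = -40213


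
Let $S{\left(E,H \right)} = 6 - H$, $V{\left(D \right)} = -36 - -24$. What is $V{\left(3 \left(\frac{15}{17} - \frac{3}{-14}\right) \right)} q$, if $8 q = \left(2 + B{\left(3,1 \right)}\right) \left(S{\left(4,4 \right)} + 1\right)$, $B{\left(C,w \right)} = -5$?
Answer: $\frac{27}{2} \approx 13.5$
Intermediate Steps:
$V{\left(D \right)} = -12$ ($V{\left(D \right)} = -36 + 24 = -12$)
$q = - \frac{9}{8}$ ($q = \frac{\left(2 - 5\right) \left(\left(6 - 4\right) + 1\right)}{8} = \frac{\left(-3\right) \left(\left(6 - 4\right) + 1\right)}{8} = \frac{\left(-3\right) \left(2 + 1\right)}{8} = \frac{\left(-3\right) 3}{8} = \frac{1}{8} \left(-9\right) = - \frac{9}{8} \approx -1.125$)
$V{\left(3 \left(\frac{15}{17} - \frac{3}{-14}\right) \right)} q = \left(-12\right) \left(- \frac{9}{8}\right) = \frac{27}{2}$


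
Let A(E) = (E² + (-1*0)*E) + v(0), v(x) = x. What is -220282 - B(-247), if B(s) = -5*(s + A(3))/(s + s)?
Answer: -54409059/247 ≈ -2.2028e+5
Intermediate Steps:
A(E) = E² (A(E) = (E² + (-1*0)*E) + 0 = (E² + 0*E) + 0 = (E² + 0) + 0 = E² + 0 = E²)
B(s) = -5*(9 + s)/(2*s) (B(s) = -5*(s + 3²)/(s + s) = -5*(s + 9)/(2*s) = -5*(9 + s)*1/(2*s) = -5*(9 + s)/(2*s))
-220282 - B(-247) = -220282 - 5*(-9 - 1*(-247))/(2*(-247)) = -220282 - 5*(-1)*(-9 + 247)/(2*247) = -220282 - 5*(-1)*238/(2*247) = -220282 - 1*(-595/247) = -220282 + 595/247 = -54409059/247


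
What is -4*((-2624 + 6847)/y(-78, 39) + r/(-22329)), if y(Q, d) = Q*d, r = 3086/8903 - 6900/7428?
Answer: 115477322463466/20796152846157 ≈ 5.5528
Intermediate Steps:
r = -3208991/5510957 (r = 3086*(1/8903) - 6900*1/7428 = 3086/8903 - 575/619 = -3208991/5510957 ≈ -0.58229)
-4*((-2624 + 6847)/y(-78, 39) + r/(-22329)) = -4*((-2624 + 6847)/((-78*39)) - 3208991/5510957/(-22329)) = -4*(4223/(-3042) - 3208991/5510957*(-1/22329)) = -4*(4223*(-1/3042) + 3208991/123054158853) = -4*(-4223/3042 + 3208991/123054158853) = -4*(-57738661231733/41592305692314) = 115477322463466/20796152846157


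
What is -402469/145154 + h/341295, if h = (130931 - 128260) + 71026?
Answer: -126663243017/49540334430 ≈ -2.5568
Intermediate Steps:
h = 73697 (h = 2671 + 71026 = 73697)
-402469/145154 + h/341295 = -402469/145154 + 73697/341295 = -126663243017/49540334430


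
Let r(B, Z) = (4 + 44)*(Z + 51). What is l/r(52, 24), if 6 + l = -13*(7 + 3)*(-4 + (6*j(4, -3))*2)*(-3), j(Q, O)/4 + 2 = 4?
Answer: 1993/200 ≈ 9.9650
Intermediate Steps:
r(B, Z) = 2448 + 48*Z (r(B, Z) = 48*(51 + Z) = 2448 + 48*Z)
j(Q, O) = 8 (j(Q, O) = -8 + 4*4 = -8 + 16 = 8)
l = 35874 (l = -6 - 13*(7 + 3)*(-4 + (6*8)*2)*(-3) = -6 - 130*(-4 + 48*2)*(-3) = -6 - 130*(-4 + 96)*(-3) = -6 - 130*92*(-3) = -6 - 13*920*(-3) = -6 - 11960*(-3) = -6 + 35880 = 35874)
l/r(52, 24) = 35874/(2448 + 48*24) = 35874/(2448 + 1152) = 35874/3600 = 35874*(1/3600) = 1993/200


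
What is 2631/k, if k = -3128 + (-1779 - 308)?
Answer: -2631/5215 ≈ -0.50451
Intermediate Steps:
k = -5215 (k = -3128 - 2087 = -5215)
2631/k = 2631/(-5215) = 2631*(-1/5215) = -2631/5215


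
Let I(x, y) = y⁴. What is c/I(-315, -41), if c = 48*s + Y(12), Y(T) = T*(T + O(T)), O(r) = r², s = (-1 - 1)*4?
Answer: 1488/2825761 ≈ 0.00052658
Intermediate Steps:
s = -8 (s = -2*4 = -8)
Y(T) = T*(T + T²)
c = 1488 (c = 48*(-8) + 12²*(1 + 12) = -384 + 144*13 = -384 + 1872 = 1488)
c/I(-315, -41) = 1488/((-41)⁴) = 1488/2825761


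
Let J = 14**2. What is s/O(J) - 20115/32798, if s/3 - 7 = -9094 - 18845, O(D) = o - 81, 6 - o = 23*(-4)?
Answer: -2748683163/557566 ≈ -4929.8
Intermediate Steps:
o = 98 (o = 6 - 23*(-4) = 6 - 1*(-92) = 6 + 92 = 98)
J = 196
O(D) = 17 (O(D) = 98 - 81 = 17)
s = -83796 (s = 21 + 3*(-9094 - 18845) = 21 + 3*(-27939) = 21 - 83817 = -83796)
s/O(J) - 20115/32798 = -83796/17 - 20115/32798 = -2748683163/557566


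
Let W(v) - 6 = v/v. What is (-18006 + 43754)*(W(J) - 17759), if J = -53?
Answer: -457078496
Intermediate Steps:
W(v) = 7 (W(v) = 6 + v/v = 6 + 1 = 7)
(-18006 + 43754)*(W(J) - 17759) = (-18006 + 43754)*(7 - 17759) = 25748*(-17752) = -457078496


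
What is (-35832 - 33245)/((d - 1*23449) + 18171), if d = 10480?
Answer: -69077/5202 ≈ -13.279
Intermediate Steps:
(-35832 - 33245)/((d - 1*23449) + 18171) = (-35832 - 33245)/((10480 - 1*23449) + 18171) = -69077/((10480 - 23449) + 18171) = -69077/(-12969 + 18171) = -69077/5202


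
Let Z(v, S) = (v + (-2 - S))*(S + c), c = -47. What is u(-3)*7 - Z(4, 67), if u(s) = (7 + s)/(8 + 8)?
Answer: 5207/4 ≈ 1301.8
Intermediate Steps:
Z(v, S) = (-47 + S)*(-2 + v - S) (Z(v, S) = (v + (-2 - S))*(S - 47) = (-2 + v - S)*(-47 + S) = (-47 + S)*(-2 + v - S))
u(s) = 7/16 + s/16 (u(s) = (7 + s)/16 = (7 + s)*(1/16) = 7/16 + s/16)
u(-3)*7 - Z(4, 67) = (7/16 + (1/16)*(-3))*7 - (94 - 1*67² - 47*4 + 45*67 + 67*4) = (7/16 - 3/16)*7 - (94 - 1*4489 - 188 + 3015 + 268) = (¼)*7 - (94 - 4489 - 188 + 3015 + 268) = 7/4 - 1*(-1300) = 7/4 + 1300 = 5207/4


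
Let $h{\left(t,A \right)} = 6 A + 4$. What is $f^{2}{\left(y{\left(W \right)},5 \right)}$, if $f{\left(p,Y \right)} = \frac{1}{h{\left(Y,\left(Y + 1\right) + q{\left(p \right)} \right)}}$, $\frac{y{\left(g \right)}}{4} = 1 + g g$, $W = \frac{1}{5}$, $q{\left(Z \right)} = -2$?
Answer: $\frac{1}{784} \approx 0.0012755$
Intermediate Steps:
$W = \frac{1}{5} \approx 0.2$
$y{\left(g \right)} = 4 + 4 g^{2}$ ($y{\left(g \right)} = 4 \left(1 + g g\right) = 4 \left(1 + g^{2}\right) = 4 + 4 g^{2}$)
$h{\left(t,A \right)} = 4 + 6 A$
$f{\left(p,Y \right)} = \frac{1}{-2 + 6 Y}$ ($f{\left(p,Y \right)} = \frac{1}{4 + 6 \left(\left(Y + 1\right) - 2\right)} = \frac{1}{4 + 6 \left(\left(1 + Y\right) - 2\right)} = \frac{1}{4 + 6 \left(-1 + Y\right)} = \frac{1}{4 + \left(-6 + 6 Y\right)} = \frac{1}{-2 + 6 Y}$)
$f^{2}{\left(y{\left(W \right)},5 \right)} = \left(\frac{1}{2 \left(-1 + 3 \cdot 5\right)}\right)^{2} = \left(\frac{1}{2 \left(-1 + 15\right)}\right)^{2} = \left(\frac{1}{2 \cdot 14}\right)^{2} = \left(\frac{1}{2} \cdot \frac{1}{14}\right)^{2} = \left(\frac{1}{28}\right)^{2} = \frac{1}{784}$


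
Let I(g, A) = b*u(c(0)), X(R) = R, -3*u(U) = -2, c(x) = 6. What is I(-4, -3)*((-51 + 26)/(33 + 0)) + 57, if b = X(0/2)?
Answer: 57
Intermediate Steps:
u(U) = 2/3 (u(U) = -1/3*(-2) = 2/3)
b = 0 (b = 0/2 = 0*(1/2) = 0)
I(g, A) = 0 (I(g, A) = 0*(2/3) = 0)
I(-4, -3)*((-51 + 26)/(33 + 0)) + 57 = 0*((-51 + 26)/(33 + 0)) + 57 = 0*(-25/33) + 57 = 0 + 57 = 57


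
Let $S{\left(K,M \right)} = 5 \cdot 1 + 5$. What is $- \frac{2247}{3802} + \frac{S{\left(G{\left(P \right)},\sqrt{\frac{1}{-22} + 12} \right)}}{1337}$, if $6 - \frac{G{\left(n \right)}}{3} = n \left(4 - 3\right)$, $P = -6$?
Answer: $- \frac{2966219}{5083274} \approx -0.58353$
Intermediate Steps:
$G{\left(n \right)} = 18 - 3 n$ ($G{\left(n \right)} = 18 - 3 n \left(4 - 3\right) = 18 - 3 n 1 = 18 - 3 n$)
$S{\left(K,M \right)} = 10$ ($S{\left(K,M \right)} = 5 + 5 = 10$)
$- \frac{2247}{3802} + \frac{S{\left(G{\left(P \right)},\sqrt{\frac{1}{-22} + 12} \right)}}{1337} = - \frac{2247}{3802} + \frac{10}{1337} = - \frac{2966219}{5083274}$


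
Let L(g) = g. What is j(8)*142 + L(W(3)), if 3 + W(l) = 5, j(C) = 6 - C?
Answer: -282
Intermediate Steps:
W(l) = 2 (W(l) = -3 + 5 = 2)
j(8)*142 + L(W(3)) = (6 - 1*8)*142 + 2 = (6 - 8)*142 + 2 = -2*142 + 2 = -284 + 2 = -282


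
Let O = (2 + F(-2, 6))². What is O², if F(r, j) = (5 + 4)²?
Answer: 47458321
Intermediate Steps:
F(r, j) = 81 (F(r, j) = 9² = 81)
O = 6889 (O = (2 + 81)² = 83² = 6889)
O² = 6889² = 47458321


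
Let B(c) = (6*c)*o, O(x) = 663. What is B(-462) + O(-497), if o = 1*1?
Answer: -2109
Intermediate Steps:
o = 1
B(c) = 6*c (B(c) = (6*c)*1 = 6*c)
B(-462) + O(-497) = 6*(-462) + 663 = -2772 + 663 = -2109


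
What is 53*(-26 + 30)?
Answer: 212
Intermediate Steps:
53*(-26 + 30) = 53*4 = 212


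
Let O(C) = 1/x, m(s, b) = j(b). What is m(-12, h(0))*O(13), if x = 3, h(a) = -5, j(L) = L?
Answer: -5/3 ≈ -1.6667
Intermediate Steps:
m(s, b) = b
O(C) = ⅓ (O(C) = 1/3 = ⅓)
m(-12, h(0))*O(13) = -5*⅓ = -5/3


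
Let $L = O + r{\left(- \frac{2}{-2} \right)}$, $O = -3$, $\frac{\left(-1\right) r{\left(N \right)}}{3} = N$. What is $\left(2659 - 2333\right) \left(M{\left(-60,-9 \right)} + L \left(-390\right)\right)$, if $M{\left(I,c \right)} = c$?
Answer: $759906$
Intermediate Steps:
$r{\left(N \right)} = - 3 N$
$L = -6$ ($L = -3 - 3 \left(- \frac{2}{-2}\right) = -3 - 3 \left(\left(-2\right) \left(- \frac{1}{2}\right)\right) = -3 - 3 = -6$)
$\left(2659 - 2333\right) \left(M{\left(-60,-9 \right)} + L \left(-390\right)\right) = \left(2659 - 2333\right) \left(-9 - -2340\right) = 326 \left(-9 + 2340\right) = 326 \cdot 2331 = 759906$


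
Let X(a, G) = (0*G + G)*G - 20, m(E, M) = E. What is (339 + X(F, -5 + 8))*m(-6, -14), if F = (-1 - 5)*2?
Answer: -1968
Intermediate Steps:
F = -12 (F = -6*2 = -12)
X(a, G) = -20 + G**2 (X(a, G) = (0 + G)*G - 20 = G*G - 20 = G**2 - 20 = -20 + G**2)
(339 + X(F, -5 + 8))*m(-6, -14) = (339 + (-20 + (-5 + 8)**2))*(-6) = (339 + (-20 + 3**2))*(-6) = (339 + (-20 + 9))*(-6) = (339 - 11)*(-6) = 328*(-6) = -1968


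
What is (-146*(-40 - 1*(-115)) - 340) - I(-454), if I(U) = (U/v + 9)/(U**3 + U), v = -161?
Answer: -170094191615517/15065915998 ≈ -11290.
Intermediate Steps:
I(U) = (9 - U/161)/(U + U**3) (I(U) = (U/(-161) + 9)/(U**3 + U) = (U*(-1/161) + 9)/(U + U**3) = (-U/161 + 9)/(U + U**3) = (9 - U/161)/(U + U**3))
(-146*(-40 - 1*(-115)) - 340) - I(-454) = (-146*(-40 - 1*(-115)) - 340) - (1449 - 1*(-454))/(161*(-454)*(1 + (-454)**2)) = (-146*(-40 + 115) - 340) - (-1)*(1449 + 454)/(161*454*(1 + 206116)) = (-146*75 - 340) - (-1)*1903/(161*454*206117) = (-10950 - 340) - (-1)*1903/(161*454*206117) = -11290 - 1*(-1903/15065915998) = -11290 + 1903/15065915998 = -170094191615517/15065915998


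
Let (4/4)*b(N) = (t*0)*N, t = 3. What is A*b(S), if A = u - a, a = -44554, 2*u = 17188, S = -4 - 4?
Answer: 0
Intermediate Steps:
S = -8
u = 8594 (u = (1/2)*17188 = 8594)
b(N) = 0 (b(N) = (3*0)*N = 0*N = 0)
A = 53148 (A = 8594 - 1*(-44554) = 8594 + 44554 = 53148)
A*b(S) = 53148*0 = 0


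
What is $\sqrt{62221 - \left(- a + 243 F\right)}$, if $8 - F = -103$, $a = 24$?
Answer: $2 \sqrt{8818} \approx 187.81$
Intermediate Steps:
$F = 111$ ($F = 8 - -103 = 8 + 103 = 111$)
$\sqrt{62221 - \left(- a + 243 F\right)} = \sqrt{62221 + \left(\left(-243\right) 111 + 24\right)} = \sqrt{62221 + \left(-26973 + 24\right)} = \sqrt{62221 - 26949} = \sqrt{35272} = 2 \sqrt{8818}$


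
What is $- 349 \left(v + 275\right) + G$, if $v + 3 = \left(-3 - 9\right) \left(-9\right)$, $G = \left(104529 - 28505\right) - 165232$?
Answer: $-221828$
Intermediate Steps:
$G = -89208$ ($G = \left(104529 - 28505\right) - 165232 = 76024 - 165232 = -89208$)
$v = 105$ ($v = -3 + \left(-3 - 9\right) \left(-9\right) = -3 - -108 = -3 + 108 = 105$)
$- 349 \left(v + 275\right) + G = - 349 \left(105 + 275\right) - 89208 = \left(-349\right) 380 - 89208 = -132620 - 89208 = -221828$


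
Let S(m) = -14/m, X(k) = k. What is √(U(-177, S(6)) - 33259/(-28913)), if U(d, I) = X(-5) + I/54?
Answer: I*√1054397144438/520434 ≈ 1.973*I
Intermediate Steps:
U(d, I) = -5 + I/54
√(U(-177, S(6)) - 33259/(-28913)) = √((-5 + (-14/6)/54) - 33259/(-28913)) = √((-5 + (-14*⅙)/54) - 33259*(-1/28913)) = √((-5 + (1/54)*(-7/3)) + 33259/28913) = √((-5 - 7/162) + 33259/28913) = √(-817/162 + 33259/28913) = √(-18233963/4683906) = I*√1054397144438/520434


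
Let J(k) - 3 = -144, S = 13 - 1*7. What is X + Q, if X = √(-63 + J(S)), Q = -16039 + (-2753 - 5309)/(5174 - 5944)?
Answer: -6170984/385 + 2*I*√51 ≈ -16029.0 + 14.283*I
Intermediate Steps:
S = 6 (S = 13 - 7 = 6)
J(k) = -141 (J(k) = 3 - 144 = -141)
Q = -6170984/385 (Q = -16039 - 8062/(-770) = -16039 - 8062*(-1/770) = -16039 + 4031/385 = -6170984/385 ≈ -16029.)
X = 2*I*√51 (X = √(-63 - 141) = √(-204) = 2*I*√51 ≈ 14.283*I)
X + Q = 2*I*√51 - 6170984/385 = -6170984/385 + 2*I*√51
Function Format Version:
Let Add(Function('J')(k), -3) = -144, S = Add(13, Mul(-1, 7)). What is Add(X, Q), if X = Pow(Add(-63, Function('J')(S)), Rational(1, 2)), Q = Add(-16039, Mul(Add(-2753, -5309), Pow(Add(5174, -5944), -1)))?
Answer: Add(Rational(-6170984, 385), Mul(2, I, Pow(51, Rational(1, 2)))) ≈ Add(-16029., Mul(14.283, I))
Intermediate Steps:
S = 6 (S = Add(13, -7) = 6)
Function('J')(k) = -141 (Function('J')(k) = Add(3, -144) = -141)
Q = Rational(-6170984, 385) (Q = Add(-16039, Mul(-8062, Pow(-770, -1))) = Add(-16039, Mul(-8062, Rational(-1, 770))) = Add(-16039, Rational(4031, 385)) = Rational(-6170984, 385) ≈ -16029.)
X = Mul(2, I, Pow(51, Rational(1, 2))) (X = Pow(Add(-63, -141), Rational(1, 2)) = Pow(-204, Rational(1, 2)) = Mul(2, I, Pow(51, Rational(1, 2))) ≈ Mul(14.283, I))
Add(X, Q) = Add(Mul(2, I, Pow(51, Rational(1, 2))), Rational(-6170984, 385)) = Add(Rational(-6170984, 385), Mul(2, I, Pow(51, Rational(1, 2))))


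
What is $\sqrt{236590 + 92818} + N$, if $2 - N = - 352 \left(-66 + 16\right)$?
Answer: $-17598 + 8 \sqrt{5147} \approx -17024.0$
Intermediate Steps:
$N = -17598$ ($N = 2 - - 352 \left(-66 + 16\right) = 2 - \left(-352\right) \left(-50\right) = 2 - 17600 = -17598$)
$\sqrt{236590 + 92818} + N = \sqrt{236590 + 92818} - 17598 = \sqrt{329408} - 17598 = 8 \sqrt{5147} - 17598 = -17598 + 8 \sqrt{5147}$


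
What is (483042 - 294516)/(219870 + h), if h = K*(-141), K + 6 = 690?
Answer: 31421/20571 ≈ 1.5274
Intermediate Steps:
K = 684 (K = -6 + 690 = 684)
h = -96444 (h = 684*(-141) = -96444)
(483042 - 294516)/(219870 + h) = (483042 - 294516)/(219870 - 96444) = 188526/123426 = 188526*(1/123426) = 31421/20571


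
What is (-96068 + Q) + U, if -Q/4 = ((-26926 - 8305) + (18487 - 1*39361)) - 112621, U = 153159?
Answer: 731995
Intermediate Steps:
Q = 674904 (Q = -4*(((-26926 - 8305) + (18487 - 1*39361)) - 112621) = -4*((-35231 + (18487 - 39361)) - 112621) = -4*((-35231 - 20874) - 112621) = -4*(-56105 - 112621) = -4*(-168726) = 674904)
(-96068 + Q) + U = (-96068 + 674904) + 153159 = 578836 + 153159 = 731995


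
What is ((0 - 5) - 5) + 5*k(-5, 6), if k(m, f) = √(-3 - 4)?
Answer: -10 + 5*I*√7 ≈ -10.0 + 13.229*I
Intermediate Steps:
k(m, f) = I*√7 (k(m, f) = √(-7) = I*√7)
((0 - 5) - 5) + 5*k(-5, 6) = ((0 - 5) - 5) + 5*(I*√7) = (-5 - 5) + 5*I*√7 = -10 + 5*I*√7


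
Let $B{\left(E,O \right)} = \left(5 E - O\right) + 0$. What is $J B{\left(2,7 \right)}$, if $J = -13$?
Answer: $-39$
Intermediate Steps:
$B{\left(E,O \right)} = - O + 5 E$ ($B{\left(E,O \right)} = \left(- O + 5 E\right) + 0 = - O + 5 E$)
$J B{\left(2,7 \right)} = - 13 \left(\left(-1\right) 7 + 5 \cdot 2\right) = - 13 \left(-7 + 10\right) = \left(-13\right) 3 = -39$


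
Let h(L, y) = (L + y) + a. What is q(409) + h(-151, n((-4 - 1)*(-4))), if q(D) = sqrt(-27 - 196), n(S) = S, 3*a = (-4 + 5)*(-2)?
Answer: -395/3 + I*sqrt(223) ≈ -131.67 + 14.933*I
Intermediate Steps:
a = -2/3 (a = ((-4 + 5)*(-2))/3 = (1*(-2))/3 = (1/3)*(-2) = -2/3 ≈ -0.66667)
q(D) = I*sqrt(223) (q(D) = sqrt(-223) = I*sqrt(223))
h(L, y) = -2/3 + L + y (h(L, y) = (L + y) - 2/3 = -2/3 + L + y)
q(409) + h(-151, n((-4 - 1)*(-4))) = I*sqrt(223) + (-2/3 - 151 + (-4 - 1)*(-4)) = I*sqrt(223) + (-2/3 - 151 - 5*(-4)) = I*sqrt(223) + (-2/3 - 151 + 20) = I*sqrt(223) - 395/3 = -395/3 + I*sqrt(223)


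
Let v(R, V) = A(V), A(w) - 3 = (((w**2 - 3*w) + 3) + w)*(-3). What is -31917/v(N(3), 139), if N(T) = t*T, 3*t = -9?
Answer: 10639/19045 ≈ 0.55862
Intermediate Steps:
t = -3 (t = (1/3)*(-9) = -3)
N(T) = -3*T
A(w) = -6 - 3*w**2 + 6*w (A(w) = 3 + (((w**2 - 3*w) + 3) + w)*(-3) = 3 + ((3 + w**2 - 3*w) + w)*(-3) = 3 + (3 + w**2 - 2*w)*(-3) = 3 + (-9 - 3*w**2 + 6*w) = -6 - 3*w**2 + 6*w)
v(R, V) = -6 - 3*V**2 + 6*V
-31917/v(N(3), 139) = -31917/(-6 - 3*139**2 + 6*139) = -31917/(-6 - 3*19321 + 834) = -31917/(-6 - 57963 + 834) = -31917/(-57135) = -31917*(-1/57135) = 10639/19045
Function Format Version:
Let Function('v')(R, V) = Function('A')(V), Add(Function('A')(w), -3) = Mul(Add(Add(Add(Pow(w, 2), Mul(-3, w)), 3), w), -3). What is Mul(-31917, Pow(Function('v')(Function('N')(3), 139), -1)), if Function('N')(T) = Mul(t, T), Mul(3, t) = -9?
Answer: Rational(10639, 19045) ≈ 0.55862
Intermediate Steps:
t = -3 (t = Mul(Rational(1, 3), -9) = -3)
Function('N')(T) = Mul(-3, T)
Function('A')(w) = Add(-6, Mul(-3, Pow(w, 2)), Mul(6, w)) (Function('A')(w) = Add(3, Mul(Add(Add(Add(Pow(w, 2), Mul(-3, w)), 3), w), -3)) = Add(3, Mul(Add(Add(3, Pow(w, 2), Mul(-3, w)), w), -3)) = Add(3, Mul(Add(3, Pow(w, 2), Mul(-2, w)), -3)) = Add(3, Add(-9, Mul(-3, Pow(w, 2)), Mul(6, w))) = Add(-6, Mul(-3, Pow(w, 2)), Mul(6, w)))
Function('v')(R, V) = Add(-6, Mul(-3, Pow(V, 2)), Mul(6, V))
Mul(-31917, Pow(Function('v')(Function('N')(3), 139), -1)) = Mul(-31917, Pow(Add(-6, Mul(-3, Pow(139, 2)), Mul(6, 139)), -1)) = Mul(-31917, Pow(Add(-6, Mul(-3, 19321), 834), -1)) = Mul(-31917, Pow(Add(-6, -57963, 834), -1)) = Mul(-31917, Pow(-57135, -1)) = Mul(-31917, Rational(-1, 57135)) = Rational(10639, 19045)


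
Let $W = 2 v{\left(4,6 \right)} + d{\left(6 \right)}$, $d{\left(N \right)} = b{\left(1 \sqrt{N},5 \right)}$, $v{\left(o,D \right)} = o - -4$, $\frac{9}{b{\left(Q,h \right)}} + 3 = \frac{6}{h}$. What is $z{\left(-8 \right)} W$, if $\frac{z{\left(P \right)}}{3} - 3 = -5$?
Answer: $-66$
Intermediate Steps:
$b{\left(Q,h \right)} = \frac{9}{-3 + \frac{6}{h}}$
$z{\left(P \right)} = -6$ ($z{\left(P \right)} = 9 + 3 \left(-5\right) = 9 - 15 = -6$)
$v{\left(o,D \right)} = 4 + o$ ($v{\left(o,D \right)} = o + 4 = 4 + o$)
$d{\left(N \right)} = -5$ ($d{\left(N \right)} = \left(-3\right) 5 \frac{1}{-2 + 5} = \left(-3\right) 5 \cdot \frac{1}{3} = -5$)
$W = 11$ ($W = 2 \left(4 + 4\right) - 5 = 2 \cdot 8 - 5 = 16 - 5 = 11$)
$z{\left(-8 \right)} W = \left(-6\right) 11 = -66$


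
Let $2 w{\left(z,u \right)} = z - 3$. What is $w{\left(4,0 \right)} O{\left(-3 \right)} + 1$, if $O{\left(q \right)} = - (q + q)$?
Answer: $4$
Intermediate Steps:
$w{\left(z,u \right)} = - \frac{3}{2} + \frac{z}{2}$ ($w{\left(z,u \right)} = \frac{z - 3}{2} = \frac{-3 + z}{2} = - \frac{3}{2} + \frac{z}{2}$)
$O{\left(q \right)} = - 2 q$
$w{\left(4,0 \right)} O{\left(-3 \right)} + 1 = \left(- \frac{3}{2} + \frac{1}{2} \cdot 4\right) \left(\left(-2\right) \left(-3\right)\right) + 1 = \left(- \frac{3}{2} + 2\right) 6 + 1 = \frac{1}{2} \cdot 6 + 1 = 3 + 1 = 4$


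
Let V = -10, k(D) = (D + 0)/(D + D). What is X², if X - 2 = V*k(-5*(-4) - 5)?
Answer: 9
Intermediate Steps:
k(D) = ½ (k(D) = D/((2*D)) = D*(1/(2*D)) = ½)
X = -3 (X = 2 - 10*½ = 2 - 5 = -3)
X² = (-3)² = 9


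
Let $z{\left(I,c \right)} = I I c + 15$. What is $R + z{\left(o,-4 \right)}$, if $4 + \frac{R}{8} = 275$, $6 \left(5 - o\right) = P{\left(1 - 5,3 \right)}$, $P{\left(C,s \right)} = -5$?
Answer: $\frac{18422}{9} \approx 2046.9$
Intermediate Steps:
$o = \frac{35}{6}$ ($o = 5 - - \frac{5}{6} = 5 + \frac{5}{6} = \frac{35}{6} \approx 5.8333$)
$z{\left(I,c \right)} = 15 + c I^{2}$ ($z{\left(I,c \right)} = I^{2} c + 15 = c I^{2} + 15 = 15 + c I^{2}$)
$R = 2168$ ($R = -32 + 8 \cdot 275 = -32 + 2200 = 2168$)
$R + z{\left(o,-4 \right)} = 2168 + \left(15 - 4 \left(\frac{35}{6}\right)^{2}\right) = 2168 + \left(15 - \frac{1225}{9}\right) = 2168 - \frac{1090}{9} = \frac{18422}{9}$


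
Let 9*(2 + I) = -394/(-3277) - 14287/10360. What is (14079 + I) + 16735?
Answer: 448308867481/14549880 ≈ 30812.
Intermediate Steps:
I = -31134839/14549880 (I = -2 + (-394/(-3277) - 14287/10360)/9 = -2 + (-394*(-1/3277) - 14287*1/10360)/9 = -2 + (394/3277 - 2041/1480)/9 = -2 + (⅑)*(-6105237/4849960) = -2 - 2035079/14549880 = -31134839/14549880 ≈ -2.1399)
(14079 + I) + 16735 = (14079 - 31134839/14549880) + 16735 = 204816625681/14549880 + 16735 = 448308867481/14549880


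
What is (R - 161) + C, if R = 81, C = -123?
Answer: -203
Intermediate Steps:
(R - 161) + C = (81 - 161) - 123 = -80 - 123 = -203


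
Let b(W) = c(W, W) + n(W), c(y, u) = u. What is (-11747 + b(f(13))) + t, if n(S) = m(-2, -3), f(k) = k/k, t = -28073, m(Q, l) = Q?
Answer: -39821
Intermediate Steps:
f(k) = 1
n(S) = -2
b(W) = -2 + W (b(W) = W - 2 = -2 + W)
(-11747 + b(f(13))) + t = (-11747 + (-2 + 1)) - 28073 = (-11747 - 1) - 28073 = -11748 - 28073 = -39821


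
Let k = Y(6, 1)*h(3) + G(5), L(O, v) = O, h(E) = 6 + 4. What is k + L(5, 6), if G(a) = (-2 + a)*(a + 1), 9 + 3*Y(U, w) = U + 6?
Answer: 33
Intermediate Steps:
h(E) = 10
Y(U, w) = -1 + U/3 (Y(U, w) = -3 + (U + 6)/3 = -3 + (6 + U)/3 = -3 + (2 + U/3) = -1 + U/3)
G(a) = (1 + a)*(-2 + a) (G(a) = (-2 + a)*(1 + a) = (1 + a)*(-2 + a))
k = 28 (k = (-1 + (⅓)*6)*10 + (-2 + 5² - 1*5) = (-1 + 2)*10 + (-2 + 25 - 5) = 1*10 + 18 = 10 + 18 = 28)
k + L(5, 6) = 28 + 5 = 33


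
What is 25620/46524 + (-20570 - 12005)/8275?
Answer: -4345046/1283287 ≈ -3.3859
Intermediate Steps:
25620/46524 + (-20570 - 12005)/8275 = 25620*(1/46524) - 32575*1/8275 = 2135/3877 - 1303/331 = -4345046/1283287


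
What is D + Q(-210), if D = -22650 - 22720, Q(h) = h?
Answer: -45580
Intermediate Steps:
D = -45370
D + Q(-210) = -45370 - 210 = -45580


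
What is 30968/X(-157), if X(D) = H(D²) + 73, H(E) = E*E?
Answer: 2212/43398091 ≈ 5.0970e-5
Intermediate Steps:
H(E) = E²
X(D) = 73 + D⁴ (X(D) = (D²)² + 73 = D⁴ + 73 = 73 + D⁴)
30968/X(-157) = 30968/(73 + (-157)⁴) = 30968/(73 + 607573201) = 30968/607573274 = 30968*(1/607573274) = 2212/43398091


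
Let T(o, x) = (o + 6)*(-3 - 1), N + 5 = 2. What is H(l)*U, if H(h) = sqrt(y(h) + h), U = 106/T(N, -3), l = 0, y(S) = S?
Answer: 0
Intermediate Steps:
N = -3 (N = -5 + 2 = -3)
T(o, x) = -24 - 4*o (T(o, x) = (6 + o)*(-4) = -24 - 4*o)
U = -53/6 (U = 106/(-24 - 4*(-3)) = 106/(-24 + 12) = 106/(-12) = 106*(-1/12) = -53/6 ≈ -8.8333)
H(h) = sqrt(2)*sqrt(h) (H(h) = sqrt(h + h) = sqrt(2*h) = sqrt(2)*sqrt(h))
H(l)*U = (sqrt(2)*sqrt(0))*(-53/6) = (sqrt(2)*0)*(-53/6) = 0*(-53/6) = 0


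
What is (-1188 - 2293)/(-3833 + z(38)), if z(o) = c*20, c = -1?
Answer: 3481/3853 ≈ 0.90345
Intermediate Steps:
z(o) = -20 (z(o) = -1*20 = -20)
(-1188 - 2293)/(-3833 + z(38)) = (-1188 - 2293)/(-3833 - 20) = -3481/(-3853) = -3481*(-1/3853) = 3481/3853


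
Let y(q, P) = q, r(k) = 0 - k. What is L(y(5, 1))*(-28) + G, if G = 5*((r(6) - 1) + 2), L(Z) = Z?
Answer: -165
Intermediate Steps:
r(k) = -k
G = -25 (G = 5*((-1*6 - 1) + 2) = 5*((-6 - 1) + 2) = 5*(-7 + 2) = 5*(-5) = -25)
L(y(5, 1))*(-28) + G = 5*(-28) - 25 = -140 - 25 = -165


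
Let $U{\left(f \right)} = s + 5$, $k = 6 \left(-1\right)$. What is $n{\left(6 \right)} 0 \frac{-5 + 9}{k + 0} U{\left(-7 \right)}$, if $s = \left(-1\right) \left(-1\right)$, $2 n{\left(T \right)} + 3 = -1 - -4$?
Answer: $0$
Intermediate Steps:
$k = -6$
$n{\left(T \right)} = 0$ ($n{\left(T \right)} = - \frac{3}{2} + \frac{-1 - -4}{2} = - \frac{3}{2} + \frac{-1 + 4}{2} = - \frac{3}{2} + \frac{1}{2} \cdot 3 = - \frac{3}{2} + \frac{3}{2} = 0$)
$s = 1$
$U{\left(f \right)} = 6$ ($U{\left(f \right)} = 1 + 5 = 6$)
$n{\left(6 \right)} 0 \frac{-5 + 9}{k + 0} U{\left(-7 \right)} = 0 \cdot 0 \frac{-5 + 9}{-6 + 0} \cdot 6 = 0 \frac{4}{-6} \cdot 6 = 0 \cdot 4 \left(- \frac{1}{6}\right) 6 = 0 \left(- \frac{2}{3}\right) 6 = 0 \cdot 6 = 0$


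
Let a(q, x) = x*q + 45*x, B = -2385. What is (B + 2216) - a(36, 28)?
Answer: -2437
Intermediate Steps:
a(q, x) = 45*x + q*x (a(q, x) = q*x + 45*x = 45*x + q*x)
(B + 2216) - a(36, 28) = (-2385 + 2216) - 28*(45 + 36) = -169 - 28*81 = -169 - 1*2268 = -169 - 2268 = -2437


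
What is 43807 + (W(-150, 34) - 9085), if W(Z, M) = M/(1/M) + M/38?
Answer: 681699/19 ≈ 35879.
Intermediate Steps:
W(Z, M) = M² + M/38 (W(Z, M) = M*M + M*(1/38) = M² + M/38)
43807 + (W(-150, 34) - 9085) = 43807 + (34*(1/38 + 34) - 9085) = 43807 + (34*(1293/38) - 9085) = 43807 + (21981/19 - 9085) = 43807 - 150634/19 = 681699/19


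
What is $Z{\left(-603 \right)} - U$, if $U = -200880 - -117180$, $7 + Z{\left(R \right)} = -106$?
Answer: $83587$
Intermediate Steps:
$Z{\left(R \right)} = -113$ ($Z{\left(R \right)} = -7 - 106 = -113$)
$U = -83700$ ($U = -200880 + 117180 = -83700$)
$Z{\left(-603 \right)} - U = -113 - -83700 = -113 + 83700 = 83587$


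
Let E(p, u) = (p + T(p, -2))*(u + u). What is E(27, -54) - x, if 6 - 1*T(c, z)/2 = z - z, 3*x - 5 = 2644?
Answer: -5095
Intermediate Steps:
x = 883 (x = 5/3 + (⅓)*2644 = 5/3 + 2644/3 = 883)
T(c, z) = 12 (T(c, z) = 12 - 2*(z - z) = 12 - 2*0 = 12 + 0 = 12)
E(p, u) = 2*u*(12 + p) (E(p, u) = (p + 12)*(u + u) = (12 + p)*(2*u) = 2*u*(12 + p))
E(27, -54) - x = 2*(-54)*(12 + 27) - 1*883 = 2*(-54)*39 - 883 = -4212 - 883 = -5095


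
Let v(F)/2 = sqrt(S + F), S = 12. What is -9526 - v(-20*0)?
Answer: -9526 - 4*sqrt(3) ≈ -9532.9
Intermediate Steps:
v(F) = 2*sqrt(12 + F)
-9526 - v(-20*0) = -9526 - 2*sqrt(12 - 20*0) = -9526 - 2*sqrt(12 + 0) = -9526 - 2*sqrt(12) = -9526 - 2*2*sqrt(3) = -9526 - 4*sqrt(3)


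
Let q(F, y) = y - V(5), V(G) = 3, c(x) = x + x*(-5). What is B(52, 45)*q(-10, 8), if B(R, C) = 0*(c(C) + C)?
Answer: 0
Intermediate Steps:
c(x) = -4*x (c(x) = x - 5*x = -4*x)
B(R, C) = 0 (B(R, C) = 0*(-4*C + C) = 0*(-3*C) = 0)
q(F, y) = -3 + y (q(F, y) = y - 1*3 = y - 3 = -3 + y)
B(52, 45)*q(-10, 8) = 0*(-3 + 8) = 0*5 = 0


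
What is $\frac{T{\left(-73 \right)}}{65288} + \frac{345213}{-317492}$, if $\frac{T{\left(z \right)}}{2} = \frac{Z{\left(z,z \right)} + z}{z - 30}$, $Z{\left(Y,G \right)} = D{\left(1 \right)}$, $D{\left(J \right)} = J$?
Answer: $- \frac{290174464323}{266878377836} \approx -1.0873$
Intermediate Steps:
$Z{\left(Y,G \right)} = 1$
$T{\left(z \right)} = \frac{2 \left(1 + z\right)}{-30 + z}$ ($T{\left(z \right)} = 2 \frac{1 + z}{z - 30} = 2 \frac{1 + z}{-30 + z} = \frac{2 \left(1 + z\right)}{-30 + z}$)
$\frac{T{\left(-73 \right)}}{65288} + \frac{345213}{-317492} = \frac{2 \frac{1}{-30 - 73} \left(1 - 73\right)}{65288} + \frac{345213}{-317492} = 2 \frac{1}{-103} \left(-72\right) \frac{1}{65288} + 345213 \left(- \frac{1}{317492}\right) = 2 \left(- \frac{1}{103}\right) \left(-72\right) \frac{1}{65288} - \frac{345213}{317492} = \frac{144}{103} \cdot \frac{1}{65288} - \frac{345213}{317492} = \frac{18}{840583} - \frac{345213}{317492} = - \frac{290174464323}{266878377836}$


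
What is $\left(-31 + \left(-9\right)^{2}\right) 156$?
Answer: $7800$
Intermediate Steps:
$\left(-31 + \left(-9\right)^{2}\right) 156 = \left(-31 + 81\right) 156 = 50 \cdot 156 = 7800$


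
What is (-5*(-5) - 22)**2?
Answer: 9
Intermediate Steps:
(-5*(-5) - 22)**2 = (25 - 22)**2 = 3**2 = 9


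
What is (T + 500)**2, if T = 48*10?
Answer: 960400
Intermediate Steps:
T = 480
(T + 500)**2 = (480 + 500)**2 = 980**2 = 960400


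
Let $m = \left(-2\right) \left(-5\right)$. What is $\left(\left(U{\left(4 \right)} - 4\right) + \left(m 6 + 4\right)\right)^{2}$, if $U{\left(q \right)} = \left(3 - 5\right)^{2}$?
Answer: $4096$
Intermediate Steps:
$m = 10$
$U{\left(q \right)} = 4$ ($U{\left(q \right)} = \left(-2\right)^{2} = 4$)
$\left(\left(U{\left(4 \right)} - 4\right) + \left(m 6 + 4\right)\right)^{2} = \left(\left(4 - 4\right) + \left(10 \cdot 6 + 4\right)\right)^{2} = \left(0 + \left(60 + 4\right)\right)^{2} = \left(0 + 64\right)^{2} = 64^{2} = 4096$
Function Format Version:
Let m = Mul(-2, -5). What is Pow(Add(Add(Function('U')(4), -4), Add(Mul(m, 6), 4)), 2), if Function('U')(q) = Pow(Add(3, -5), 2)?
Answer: 4096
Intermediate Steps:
m = 10
Function('U')(q) = 4 (Function('U')(q) = Pow(-2, 2) = 4)
Pow(Add(Add(Function('U')(4), -4), Add(Mul(m, 6), 4)), 2) = Pow(Add(Add(4, -4), Add(Mul(10, 6), 4)), 2) = Pow(Add(0, Add(60, 4)), 2) = Pow(Add(0, 64), 2) = Pow(64, 2) = 4096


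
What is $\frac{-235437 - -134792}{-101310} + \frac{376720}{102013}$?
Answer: $\frac{9686520317}{2066987406} \approx 4.6863$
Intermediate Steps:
$\frac{-235437 - -134792}{-101310} + \frac{376720}{102013} = \left(-235437 + 134792\right) \left(- \frac{1}{101310}\right) + 376720 \cdot \frac{1}{102013} = \left(-100645\right) \left(- \frac{1}{101310}\right) + \frac{376720}{102013} = \frac{20129}{20262} + \frac{376720}{102013} = \frac{9686520317}{2066987406}$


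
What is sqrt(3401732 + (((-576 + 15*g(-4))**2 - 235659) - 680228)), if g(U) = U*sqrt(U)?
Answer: 3*sqrt(311469 + 15360*I) ≈ 1674.8 + 41.271*I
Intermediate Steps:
g(U) = U**(3/2)
sqrt(3401732 + (((-576 + 15*g(-4))**2 - 235659) - 680228)) = sqrt(3401732 + (((-576 + 15*(-4)**(3/2))**2 - 235659) - 680228)) = sqrt(3401732 + (((-576 + 15*(-8*I))**2 - 235659) - 680228)) = sqrt(3401732 + (((-576 - 120*I)**2 - 235659) - 680228)) = sqrt(3401732 + ((-235659 + (-576 - 120*I)**2) - 680228)) = sqrt(3401732 + (-915887 + (-576 - 120*I)**2)) = sqrt(2485845 + (-576 - 120*I)**2)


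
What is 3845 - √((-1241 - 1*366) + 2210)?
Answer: 3845 - 3*√67 ≈ 3820.4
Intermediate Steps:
3845 - √((-1241 - 1*366) + 2210) = 3845 - √((-1241 - 366) + 2210) = 3845 - √(-1607 + 2210) = 3845 - √603 = 3845 - 3*√67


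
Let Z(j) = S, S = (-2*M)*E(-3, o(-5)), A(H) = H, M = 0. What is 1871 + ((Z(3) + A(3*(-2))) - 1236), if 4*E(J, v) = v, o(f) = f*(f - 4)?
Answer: 629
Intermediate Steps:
o(f) = f*(-4 + f)
E(J, v) = v/4
S = 0 (S = (-2*0)*((-5*(-4 - 5))/4) = 0*((-5*(-9))/4) = 0*((1/4)*45) = 0*(45/4) = 0)
Z(j) = 0
1871 + ((Z(3) + A(3*(-2))) - 1236) = 1871 + ((0 + 3*(-2)) - 1236) = 1871 + ((0 - 6) - 1236) = 1871 + (-6 - 1236) = 1871 - 1242 = 629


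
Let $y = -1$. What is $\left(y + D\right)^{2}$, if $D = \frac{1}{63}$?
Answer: $\frac{3844}{3969} \approx 0.96851$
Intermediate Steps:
$D = \frac{1}{63} \approx 0.015873$
$\left(y + D\right)^{2} = \left(-1 + \frac{1}{63}\right)^{2} = \left(- \frac{62}{63}\right)^{2} = \frac{3844}{3969}$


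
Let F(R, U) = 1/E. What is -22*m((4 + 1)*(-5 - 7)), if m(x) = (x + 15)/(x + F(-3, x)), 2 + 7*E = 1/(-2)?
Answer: -2475/157 ≈ -15.764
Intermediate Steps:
E = -5/14 (E = -2/7 + (⅐)/(-2) = -2/7 + (⅐)*(-½) = -2/7 - 1/14 = -5/14 ≈ -0.35714)
F(R, U) = -14/5 (F(R, U) = 1/(-5/14) = -14/5)
m(x) = (15 + x)/(-14/5 + x) (m(x) = (x + 15)/(x - 14/5) = (15 + x)/(-14/5 + x))
-22*m((4 + 1)*(-5 - 7)) = -110*(15 + (4 + 1)*(-5 - 7))/(-14 + 5*((4 + 1)*(-5 - 7))) = -110*(15 + 5*(-12))/(-14 + 5*(5*(-12))) = -110*(15 - 60)/(-14 + 5*(-60)) = -110*(-45)/(-14 - 300) = -110*(-45)/(-314) = -110*(-1)*(-45)/314 = -22*225/314 = -2475/157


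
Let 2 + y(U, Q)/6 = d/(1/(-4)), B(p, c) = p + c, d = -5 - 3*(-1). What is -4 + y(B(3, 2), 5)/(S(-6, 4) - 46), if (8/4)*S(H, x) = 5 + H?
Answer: -148/31 ≈ -4.7742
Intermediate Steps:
d = -2 (d = -5 + 3 = -2)
S(H, x) = 5/2 + H/2 (S(H, x) = (5 + H)/2 = 5/2 + H/2)
B(p, c) = c + p
y(U, Q) = 36 (y(U, Q) = -12 + 6*(-2/(1/(-4))) = -12 + 6*(-2/(-1/4)) = -12 + 6*(-2*(-4)) = -12 + 6*8 = -12 + 48 = 36)
-4 + y(B(3, 2), 5)/(S(-6, 4) - 46) = -4 + 36/((5/2 + (1/2)*(-6)) - 46) = -4 + 36/((5/2 - 3) - 46) = -4 + 36/(-1/2 - 46) = -4 + 36/(-93/2) = -4 - 2/93*36 = -4 - 24/31 = -148/31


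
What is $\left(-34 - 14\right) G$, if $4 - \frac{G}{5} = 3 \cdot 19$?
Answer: $12720$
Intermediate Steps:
$G = -265$ ($G = 20 - 5 \cdot 3 \cdot 19 = 20 - 285 = -265$)
$\left(-34 - 14\right) G = \left(-34 - 14\right) \left(-265\right) = \left(-48\right) \left(-265\right) = 12720$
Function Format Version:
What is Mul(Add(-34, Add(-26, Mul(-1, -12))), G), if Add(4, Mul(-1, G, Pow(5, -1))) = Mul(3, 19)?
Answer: 12720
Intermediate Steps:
G = -265 (G = Add(20, Mul(-5, Mul(3, 19))) = Add(20, Mul(-5, 57)) = Add(20, -285) = -265)
Mul(Add(-34, Add(-26, Mul(-1, -12))), G) = Mul(Add(-34, Add(-26, Mul(-1, -12))), -265) = Mul(Add(-34, Add(-26, 12)), -265) = Mul(Add(-34, -14), -265) = Mul(-48, -265) = 12720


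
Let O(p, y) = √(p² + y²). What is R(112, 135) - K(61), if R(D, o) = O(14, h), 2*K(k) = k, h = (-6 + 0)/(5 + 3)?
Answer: -61/2 + √3145/4 ≈ -16.480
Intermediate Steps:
h = -¾ (h = -6/8 = -6*⅛ = -¾ ≈ -0.75000)
K(k) = k/2
R(D, o) = √3145/4 (R(D, o) = √(14² + (-¾)²) = √(196 + 9/16) = √(3145/16) = √3145/4)
R(112, 135) - K(61) = √3145/4 - 61/2 = -61/2 + √3145/4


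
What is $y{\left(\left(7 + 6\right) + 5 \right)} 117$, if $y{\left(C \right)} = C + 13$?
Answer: $3627$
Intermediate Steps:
$y{\left(C \right)} = 13 + C$
$y{\left(\left(7 + 6\right) + 5 \right)} 117 = \left(13 + \left(\left(7 + 6\right) + 5\right)\right) 117 = \left(13 + \left(13 + 5\right)\right) 117 = \left(13 + 18\right) 117 = 31 \cdot 117 = 3627$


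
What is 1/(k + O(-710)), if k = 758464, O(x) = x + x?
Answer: 1/757044 ≈ 1.3209e-6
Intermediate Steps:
O(x) = 2*x
1/(k + O(-710)) = 1/(758464 + 2*(-710)) = 1/(758464 - 1420) = 1/757044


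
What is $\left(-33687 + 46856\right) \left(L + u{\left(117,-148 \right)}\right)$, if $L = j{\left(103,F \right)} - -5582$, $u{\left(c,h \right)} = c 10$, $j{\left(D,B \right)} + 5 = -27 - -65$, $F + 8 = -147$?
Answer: $89351665$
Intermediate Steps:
$F = -155$ ($F = -8 - 147 = -155$)
$j{\left(D,B \right)} = 33$ ($j{\left(D,B \right)} = -5 - -38 = -5 + \left(-27 + 65\right) = -5 + 38 = 33$)
$u{\left(c,h \right)} = 10 c$
$L = 5615$ ($L = 33 - -5582 = 33 + 5582 = 5615$)
$\left(-33687 + 46856\right) \left(L + u{\left(117,-148 \right)}\right) = \left(-33687 + 46856\right) \left(5615 + 10 \cdot 117\right) = 13169 \left(5615 + 1170\right) = 13169 \cdot 6785 = 89351665$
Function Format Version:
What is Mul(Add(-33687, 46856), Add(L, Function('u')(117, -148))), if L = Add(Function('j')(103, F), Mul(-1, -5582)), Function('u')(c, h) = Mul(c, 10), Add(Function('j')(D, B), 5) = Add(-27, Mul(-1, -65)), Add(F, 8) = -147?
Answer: 89351665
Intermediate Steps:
F = -155 (F = Add(-8, -147) = -155)
Function('j')(D, B) = 33 (Function('j')(D, B) = Add(-5, Add(-27, Mul(-1, -65))) = Add(-5, Add(-27, 65)) = Add(-5, 38) = 33)
Function('u')(c, h) = Mul(10, c)
L = 5615 (L = Add(33, Mul(-1, -5582)) = Add(33, 5582) = 5615)
Mul(Add(-33687, 46856), Add(L, Function('u')(117, -148))) = Mul(Add(-33687, 46856), Add(5615, Mul(10, 117))) = Mul(13169, Add(5615, 1170)) = Mul(13169, 6785) = 89351665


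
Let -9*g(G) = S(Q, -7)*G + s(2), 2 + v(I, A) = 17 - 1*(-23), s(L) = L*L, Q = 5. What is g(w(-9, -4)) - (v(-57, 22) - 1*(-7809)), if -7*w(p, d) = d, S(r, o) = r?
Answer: -164803/21 ≈ -7847.8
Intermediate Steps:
w(p, d) = -d/7
s(L) = L²
v(I, A) = 38 (v(I, A) = -2 + (17 - 1*(-23)) = -2 + (17 + 23) = -2 + 40 = 38)
g(G) = -4/9 - 5*G/9 (g(G) = -(5*G + 2²)/9 = -(5*G + 4)/9 = -(4 + 5*G)/9 = -4/9 - 5*G/9)
g(w(-9, -4)) - (v(-57, 22) - 1*(-7809)) = (-4/9 - (-5)*(-4)/63) - (38 - 1*(-7809)) = (-4/9 - 5/9*4/7) - (38 + 7809) = (-4/9 - 20/63) - 1*7847 = -16/21 - 7847 = -164803/21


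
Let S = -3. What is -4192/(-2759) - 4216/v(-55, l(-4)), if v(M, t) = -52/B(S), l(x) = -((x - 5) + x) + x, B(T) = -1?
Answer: -2853490/35867 ≈ -79.557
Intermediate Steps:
l(x) = 5 - x (l(x) = -((-5 + x) + x) + x = -(-5 + 2*x) + x = (5 - 2*x) + x = 5 - x)
v(M, t) = 52 (v(M, t) = -52/(-1) = -52*(-1) = 52)
-4192/(-2759) - 4216/v(-55, l(-4)) = -4192/(-2759) - 4216/52 = -4192*(-1/2759) - 4216*1/52 = 4192/2759 - 1054/13 = -2853490/35867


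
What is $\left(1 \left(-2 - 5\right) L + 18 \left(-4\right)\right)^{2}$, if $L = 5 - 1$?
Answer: $10000$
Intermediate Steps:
$L = 4$
$\left(1 \left(-2 - 5\right) L + 18 \left(-4\right)\right)^{2} = \left(1 \left(-2 - 5\right) 4 + 18 \left(-4\right)\right)^{2} = \left(1 \left(-7\right) 4 - 72\right)^{2} = \left(\left(-7\right) 4 - 72\right)^{2} = \left(-28 - 72\right)^{2} = \left(-100\right)^{2} = 10000$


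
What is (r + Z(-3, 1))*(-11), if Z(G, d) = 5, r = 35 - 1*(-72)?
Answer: -1232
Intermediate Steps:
r = 107 (r = 35 + 72 = 107)
(r + Z(-3, 1))*(-11) = (107 + 5)*(-11) = 112*(-11) = -1232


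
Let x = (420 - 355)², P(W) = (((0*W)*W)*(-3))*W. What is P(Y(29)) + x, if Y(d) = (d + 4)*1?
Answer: 4225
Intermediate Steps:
Y(d) = 4 + d (Y(d) = (4 + d)*1 = 4 + d)
P(W) = 0 (P(W) = ((0*W)*(-3))*W = (0*(-3))*W = 0*W = 0)
x = 4225 (x = 65² = 4225)
P(Y(29)) + x = 0 + 4225 = 4225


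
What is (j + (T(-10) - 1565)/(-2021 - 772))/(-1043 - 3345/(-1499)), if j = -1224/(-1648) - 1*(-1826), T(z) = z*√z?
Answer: -1575978787073/897622920096 - 7495*I*√10/2178696408 ≈ -1.7557 - 1.0879e-5*I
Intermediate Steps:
T(z) = z^(3/2)
j = 376309/206 (j = -1224*(-1/1648) + 1826 = 153/206 + 1826 = 376309/206 ≈ 1826.7)
(j + (T(-10) - 1565)/(-2021 - 772))/(-1043 - 3345/(-1499)) = (376309/206 + ((-10)^(3/2) - 1565)/(-2021 - 772))/(-1043 - 3345/(-1499)) = (376309/206 + (-10*I*√10 - 1565)/(-2793))/(-1043 - 3345*(-1/1499)) = (376309/206 + (-1565 - 10*I*√10)*(-1/2793))/(-1043 + 3345/1499) = (376309/206 + (1565/2793 + 10*I*√10/2793))/(-1560112/1499) = (1051353427/575358 + 10*I*√10/2793)*(-1499/1560112) = -1575978787073/897622920096 - 7495*I*√10/2178696408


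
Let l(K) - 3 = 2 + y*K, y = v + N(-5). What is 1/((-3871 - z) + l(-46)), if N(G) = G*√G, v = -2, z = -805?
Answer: -2969/9079461 - 230*I*√5/9079461 ≈ -0.000327 - 5.6644e-5*I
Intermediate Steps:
N(G) = G^(3/2)
y = -2 - 5*I*√5 (y = -2 + (-5)^(3/2) = -2 - 5*I*√5 ≈ -2.0 - 11.18*I)
l(K) = 5 + K*(-2 - 5*I*√5) (l(K) = 3 + (2 + (-2 - 5*I*√5)*K) = 3 + (2 + K*(-2 - 5*I*√5)) = 5 + K*(-2 - 5*I*√5))
1/((-3871 - z) + l(-46)) = 1/((-3871 - 1*(-805)) + (5 - 1*(-46)*(2 + 5*I*√5))) = 1/((-3871 + 805) + (5 + (92 + 230*I*√5))) = 1/(-3066 + (97 + 230*I*√5)) = 1/(-2969 + 230*I*√5)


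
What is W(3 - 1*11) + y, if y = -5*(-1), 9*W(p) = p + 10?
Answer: 47/9 ≈ 5.2222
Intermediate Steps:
W(p) = 10/9 + p/9 (W(p) = (p + 10)/9 = (10 + p)/9 = 10/9 + p/9)
y = 5
W(3 - 1*11) + y = (10/9 + (3 - 1*11)/9) + 5 = (10/9 + (3 - 11)/9) + 5 = (10/9 + (⅑)*(-8)) + 5 = (10/9 - 8/9) + 5 = 2/9 + 5 = 47/9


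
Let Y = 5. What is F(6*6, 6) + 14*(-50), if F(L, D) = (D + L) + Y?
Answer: -653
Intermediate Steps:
F(L, D) = 5 + D + L (F(L, D) = (D + L) + 5 = 5 + D + L)
F(6*6, 6) + 14*(-50) = (5 + 6 + 6*6) + 14*(-50) = (5 + 6 + 36) - 700 = 47 - 700 = -653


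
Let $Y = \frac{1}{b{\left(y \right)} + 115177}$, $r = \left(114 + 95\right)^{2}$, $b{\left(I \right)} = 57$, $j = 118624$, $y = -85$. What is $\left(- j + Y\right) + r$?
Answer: $- \frac{8635981661}{115234} \approx -74943.0$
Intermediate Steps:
$r = 43681$ ($r = 209^{2} = 43681$)
$Y = \frac{1}{115234}$ ($Y = \frac{1}{57 + 115177} = \frac{1}{115234} \approx 8.678 \cdot 10^{-6}$)
$\left(- j + Y\right) + r = \left(\left(-1\right) 118624 + \frac{1}{115234}\right) + 43681 = \left(-118624 + \frac{1}{115234}\right) + 43681 = - \frac{13669518015}{115234} + 43681 = - \frac{8635981661}{115234}$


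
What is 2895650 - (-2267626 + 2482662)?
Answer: 2680614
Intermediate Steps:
2895650 - (-2267626 + 2482662) = 2895650 - 1*215036 = 2895650 - 215036 = 2680614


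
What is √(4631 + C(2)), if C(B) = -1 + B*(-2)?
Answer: 3*√514 ≈ 68.015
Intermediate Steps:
C(B) = -1 - 2*B
√(4631 + C(2)) = √(4631 + (-1 - 2*2)) = √(4631 + (-1 - 4)) = √(4631 - 5) = √4626 = 3*√514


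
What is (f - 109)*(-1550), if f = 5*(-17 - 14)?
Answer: 409200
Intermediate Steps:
f = -155 (f = 5*(-31) = -155)
(f - 109)*(-1550) = (-155 - 109)*(-1550) = -264*(-1550) = 409200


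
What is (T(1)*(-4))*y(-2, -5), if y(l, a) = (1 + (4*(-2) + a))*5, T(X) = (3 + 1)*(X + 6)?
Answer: 6720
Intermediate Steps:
T(X) = 24 + 4*X (T(X) = 4*(6 + X) = 24 + 4*X)
y(l, a) = -35 + 5*a (y(l, a) = (1 + (-8 + a))*5 = (-7 + a)*5 = -35 + 5*a)
(T(1)*(-4))*y(-2, -5) = ((24 + 4*1)*(-4))*(-35 + 5*(-5)) = ((24 + 4)*(-4))*(-35 - 25) = (28*(-4))*(-60) = -112*(-60) = 6720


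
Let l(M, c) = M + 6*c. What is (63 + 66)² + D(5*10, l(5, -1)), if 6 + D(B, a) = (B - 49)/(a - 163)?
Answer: 2728139/164 ≈ 16635.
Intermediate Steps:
D(B, a) = -6 + (-49 + B)/(-163 + a) (D(B, a) = -6 + (B - 49)/(a - 163) = -6 + (-49 + B)/(-163 + a))
(63 + 66)² + D(5*10, l(5, -1)) = (63 + 66)² + (929 + 5*10 - 6*(5 + 6*(-1)))/(-163 + (5 + 6*(-1))) = 129² + (929 + 50 - 6*(5 - 6))/(-163 + (5 - 6)) = 16641 + (929 + 50 - 6*(-1))/(-163 - 1) = 16641 + (929 + 50 + 6)/(-164) = 16641 - 1/164*985 = 16641 - 985/164 = 2728139/164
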